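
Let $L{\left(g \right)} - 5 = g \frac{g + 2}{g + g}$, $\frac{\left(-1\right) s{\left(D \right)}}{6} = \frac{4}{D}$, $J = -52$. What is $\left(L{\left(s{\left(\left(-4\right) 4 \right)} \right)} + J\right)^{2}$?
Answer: $\frac{32761}{16} \approx 2047.6$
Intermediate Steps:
$s{\left(D \right)} = - \frac{24}{D}$ ($s{\left(D \right)} = - 6 \frac{4}{D} = - \frac{24}{D}$)
$L{\left(g \right)} = 6 + \frac{g}{2}$ ($L{\left(g \right)} = 5 + g \frac{g + 2}{g + g} = 5 + g \frac{2 + g}{2 g} = 5 + \left(1 + \frac{g}{2}\right) = 6 + \frac{g}{2}$)
$\left(L{\left(s{\left(\left(-4\right) 4 \right)} \right)} + J\right)^{2} = \left(\left(6 + \frac{\left(-24\right) \frac{1}{\left(-4\right) 4}}{2}\right) - 52\right)^{2} = \left(\left(6 + \frac{\left(-24\right) \frac{1}{-16}}{2}\right) - 52\right)^{2} = \left(\left(6 + \frac{\left(-24\right) \left(- \frac{1}{16}\right)}{2}\right) - 52\right)^{2} = \left(\left(6 + \frac{1}{2} \cdot \frac{3}{2}\right) - 52\right)^{2} = \left(\left(6 + \frac{3}{4}\right) - 52\right)^{2} = \left(\frac{27}{4} - 52\right)^{2} = \left(- \frac{181}{4}\right)^{2} = \frac{32761}{16}$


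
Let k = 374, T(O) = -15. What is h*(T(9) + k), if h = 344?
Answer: 123496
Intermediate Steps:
h*(T(9) + k) = 344*(-15 + 374) = 344*359 = 123496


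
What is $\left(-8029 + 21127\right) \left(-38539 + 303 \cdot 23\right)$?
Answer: $-413503860$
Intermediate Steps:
$\left(-8029 + 21127\right) \left(-38539 + 303 \cdot 23\right) = 13098 \left(-38539 + 6969\right) = 13098 \left(-31570\right) = -413503860$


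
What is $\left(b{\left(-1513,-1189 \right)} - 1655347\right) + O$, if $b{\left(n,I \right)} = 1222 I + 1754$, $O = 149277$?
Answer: $-2957274$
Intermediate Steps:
$b{\left(n,I \right)} = 1754 + 1222 I$
$\left(b{\left(-1513,-1189 \right)} - 1655347\right) + O = \left(\left(1754 + 1222 \left(-1189\right)\right) - 1655347\right) + 149277 = \left(\left(1754 - 1452958\right) - 1655347\right) + 149277 = \left(-1451204 - 1655347\right) + 149277 = -3106551 + 149277 = -2957274$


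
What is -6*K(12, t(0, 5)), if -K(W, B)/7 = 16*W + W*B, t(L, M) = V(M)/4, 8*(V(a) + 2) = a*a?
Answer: 32823/4 ≈ 8205.8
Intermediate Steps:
V(a) = -2 + a**2/8 (V(a) = -2 + (a*a)/8 = -2 + a**2/8)
t(L, M) = -1/2 + M**2/32 (t(L, M) = (-2 + M**2/8)/4 = (-2 + M**2/8)*(1/4) = -1/2 + M**2/32)
K(W, B) = -112*W - 7*B*W (K(W, B) = -7*(16*W + W*B) = -7*(16*W + B*W) = -112*W - 7*B*W)
-6*K(12, t(0, 5)) = -(-42)*12*(16 + (-1/2 + (1/32)*5**2)) = -(-42)*12*(16 + (-1/2 + (1/32)*25)) = -(-42)*12*(16 + (-1/2 + 25/32)) = -(-42)*12*(16 + 9/32) = -(-42)*12*521/32 = -6*(-10941/8) = 32823/4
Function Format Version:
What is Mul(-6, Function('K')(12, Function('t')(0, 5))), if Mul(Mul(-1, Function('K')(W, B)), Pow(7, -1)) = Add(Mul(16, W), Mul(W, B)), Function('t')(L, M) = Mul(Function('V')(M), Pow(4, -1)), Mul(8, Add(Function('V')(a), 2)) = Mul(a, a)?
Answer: Rational(32823, 4) ≈ 8205.8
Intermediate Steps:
Function('V')(a) = Add(-2, Mul(Rational(1, 8), Pow(a, 2))) (Function('V')(a) = Add(-2, Mul(Rational(1, 8), Mul(a, a))) = Add(-2, Mul(Rational(1, 8), Pow(a, 2))))
Function('t')(L, M) = Add(Rational(-1, 2), Mul(Rational(1, 32), Pow(M, 2))) (Function('t')(L, M) = Mul(Add(-2, Mul(Rational(1, 8), Pow(M, 2))), Pow(4, -1)) = Mul(Add(-2, Mul(Rational(1, 8), Pow(M, 2))), Rational(1, 4)) = Add(Rational(-1, 2), Mul(Rational(1, 32), Pow(M, 2))))
Function('K')(W, B) = Add(Mul(-112, W), Mul(-7, B, W)) (Function('K')(W, B) = Mul(-7, Add(Mul(16, W), Mul(W, B))) = Mul(-7, Add(Mul(16, W), Mul(B, W))) = Add(Mul(-112, W), Mul(-7, B, W)))
Mul(-6, Function('K')(12, Function('t')(0, 5))) = Mul(-6, Mul(-7, 12, Add(16, Add(Rational(-1, 2), Mul(Rational(1, 32), Pow(5, 2)))))) = Mul(-6, Mul(-7, 12, Add(16, Add(Rational(-1, 2), Mul(Rational(1, 32), 25))))) = Mul(-6, Mul(-7, 12, Add(16, Add(Rational(-1, 2), Rational(25, 32))))) = Mul(-6, Mul(-7, 12, Add(16, Rational(9, 32)))) = Mul(-6, Mul(-7, 12, Rational(521, 32))) = Mul(-6, Rational(-10941, 8)) = Rational(32823, 4)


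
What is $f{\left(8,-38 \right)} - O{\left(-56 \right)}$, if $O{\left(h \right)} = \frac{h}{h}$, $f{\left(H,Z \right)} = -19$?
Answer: $-20$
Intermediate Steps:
$O{\left(h \right)} = 1$
$f{\left(8,-38 \right)} - O{\left(-56 \right)} = -19 - 1 = -20$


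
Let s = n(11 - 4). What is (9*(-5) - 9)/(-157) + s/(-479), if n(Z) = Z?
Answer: 24767/75203 ≈ 0.32934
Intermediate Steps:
s = 7 (s = 11 - 4 = 7)
(9*(-5) - 9)/(-157) + s/(-479) = (9*(-5) - 9)/(-157) + 7/(-479) = (-45 - 9)*(-1/157) + 7*(-1/479) = -54*(-1/157) - 7/479 = 54/157 - 7/479 = 24767/75203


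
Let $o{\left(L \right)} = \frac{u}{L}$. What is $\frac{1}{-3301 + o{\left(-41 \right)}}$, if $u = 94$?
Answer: $- \frac{41}{135435} \approx -0.00030273$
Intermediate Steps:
$o{\left(L \right)} = \frac{94}{L}$
$\frac{1}{-3301 + o{\left(-41 \right)}} = \frac{1}{-3301 + \frac{94}{-41}} = \frac{1}{-3301 + 94 \left(- \frac{1}{41}\right)} = \frac{1}{-3301 - \frac{94}{41}} = \frac{1}{- \frac{135435}{41}} = - \frac{41}{135435}$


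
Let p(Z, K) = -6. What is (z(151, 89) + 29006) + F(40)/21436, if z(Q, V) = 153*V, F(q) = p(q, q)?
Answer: 456833311/10718 ≈ 42623.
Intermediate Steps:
F(q) = -6
(z(151, 89) + 29006) + F(40)/21436 = (153*89 + 29006) - 6/21436 = (13617 + 29006) - 6*1/21436 = 42623 - 3/10718 = 456833311/10718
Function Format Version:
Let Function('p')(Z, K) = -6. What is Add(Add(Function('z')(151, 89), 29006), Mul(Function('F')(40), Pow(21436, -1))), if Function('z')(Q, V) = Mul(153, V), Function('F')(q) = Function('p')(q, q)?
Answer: Rational(456833311, 10718) ≈ 42623.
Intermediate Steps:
Function('F')(q) = -6
Add(Add(Function('z')(151, 89), 29006), Mul(Function('F')(40), Pow(21436, -1))) = Add(Add(Mul(153, 89), 29006), Mul(-6, Pow(21436, -1))) = Add(Add(13617, 29006), Mul(-6, Rational(1, 21436))) = Add(42623, Rational(-3, 10718)) = Rational(456833311, 10718)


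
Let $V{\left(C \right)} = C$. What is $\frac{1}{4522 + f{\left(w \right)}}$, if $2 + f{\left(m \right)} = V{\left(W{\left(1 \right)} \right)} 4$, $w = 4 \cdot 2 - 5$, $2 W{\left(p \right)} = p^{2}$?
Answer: $\frac{1}{4522} \approx 0.00022114$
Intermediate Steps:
$W{\left(p \right)} = \frac{p^{2}}{2}$
$w = 3$ ($w = 8 - 5 = 3$)
$f{\left(m \right)} = 0$ ($f{\left(m \right)} = -2 + \frac{1^{2}}{2} \cdot 4 = -2 + \frac{1}{2} \cdot 1 \cdot 4 = -2 + \frac{1}{2} \cdot 4 = -2 + 2 = 0$)
$\frac{1}{4522 + f{\left(w \right)}} = \frac{1}{4522 + 0} = \frac{1}{4522}$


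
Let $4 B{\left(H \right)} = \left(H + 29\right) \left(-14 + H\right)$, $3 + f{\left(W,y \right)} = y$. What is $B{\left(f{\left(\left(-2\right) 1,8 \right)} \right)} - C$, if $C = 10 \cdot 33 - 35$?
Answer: $- \frac{743}{2} \approx -371.5$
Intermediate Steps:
$f{\left(W,y \right)} = -3 + y$
$B{\left(H \right)} = \frac{\left(-14 + H\right) \left(29 + H\right)}{4}$ ($B{\left(H \right)} = \frac{\left(H + 29\right) \left(-14 + H\right)}{4} = \frac{\left(29 + H\right) \left(-14 + H\right)}{4} = \frac{\left(-14 + H\right) \left(29 + H\right)}{4}$)
$C = 295$ ($C = 330 - 35 = 295$)
$B{\left(f{\left(\left(-2\right) 1,8 \right)} \right)} - C = \left(- \frac{203}{2} + \frac{\left(-3 + 8\right)^{2}}{4} + \frac{15 \left(-3 + 8\right)}{4}\right) - 295 = \left(- \frac{203}{2} + \frac{5^{2}}{4} + \frac{15}{4} \cdot 5\right) - 295 = \left(- \frac{203}{2} + \frac{1}{4} \cdot 25 + \frac{75}{4}\right) - 295 = \left(- \frac{203}{2} + \frac{25}{4} + \frac{75}{4}\right) - 295 = - \frac{153}{2} - 295 = - \frac{743}{2}$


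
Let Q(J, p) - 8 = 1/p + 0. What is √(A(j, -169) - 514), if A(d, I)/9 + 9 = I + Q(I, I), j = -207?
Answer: I*√345445/13 ≈ 45.211*I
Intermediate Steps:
Q(J, p) = 8 + 1/p (Q(J, p) = 8 + (1/p + 0) = 8 + 1/p)
A(d, I) = -9 + 9*I + 9/I (A(d, I) = -81 + 9*(I + (8 + 1/I)) = -81 + 9*(8 + I + 1/I) = -81 + (72 + 9*I + 9/I) = -9 + 9*I + 9/I)
√(A(j, -169) - 514) = √((-9 + 9*(-169) + 9/(-169)) - 514) = √((-9 - 1521 + 9*(-1/169)) - 514) = √((-9 - 1521 - 9/169) - 514) = √(-258579/169 - 514) = √(-345445/169) = I*√345445/13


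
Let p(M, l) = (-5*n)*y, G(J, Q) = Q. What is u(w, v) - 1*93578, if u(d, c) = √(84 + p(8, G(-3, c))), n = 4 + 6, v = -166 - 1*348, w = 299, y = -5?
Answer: -93578 + √334 ≈ -93560.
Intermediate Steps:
v = -514 (v = -166 - 348 = -514)
n = 10
p(M, l) = 250 (p(M, l) = -5*10*(-5) = -50*(-5) = 250)
u(d, c) = √334 (u(d, c) = √(84 + 250) = √334)
u(w, v) - 1*93578 = √334 - 1*93578 = √334 - 93578 = -93578 + √334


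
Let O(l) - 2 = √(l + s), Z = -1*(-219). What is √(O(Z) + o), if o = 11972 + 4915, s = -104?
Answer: √(16889 + √115) ≈ 130.00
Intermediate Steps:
Z = 219
O(l) = 2 + √(-104 + l) (O(l) = 2 + √(l - 104) = 2 + √(-104 + l))
o = 16887
√(O(Z) + o) = √((2 + √(-104 + 219)) + 16887) = √((2 + √115) + 16887) = √(16889 + √115)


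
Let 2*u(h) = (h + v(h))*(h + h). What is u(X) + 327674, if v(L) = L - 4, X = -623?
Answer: 1106424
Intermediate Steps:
v(L) = -4 + L
u(h) = h*(-4 + 2*h) (u(h) = ((h + (-4 + h))*(h + h))/2 = ((-4 + 2*h)*(2*h))/2 = (2*h*(-4 + 2*h))/2 = h*(-4 + 2*h))
u(X) + 327674 = 2*(-623)*(-2 - 623) + 327674 = 2*(-623)*(-625) + 327674 = 778750 + 327674 = 1106424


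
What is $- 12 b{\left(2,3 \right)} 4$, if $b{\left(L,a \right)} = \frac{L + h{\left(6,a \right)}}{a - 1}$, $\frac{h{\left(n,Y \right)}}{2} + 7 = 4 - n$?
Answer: $384$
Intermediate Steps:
$h{\left(n,Y \right)} = -6 - 2 n$ ($h{\left(n,Y \right)} = -14 + 2 \left(4 - n\right) = -14 - \left(-8 + 2 n\right) = -6 - 2 n$)
$b{\left(L,a \right)} = \frac{-18 + L}{-1 + a}$ ($b{\left(L,a \right)} = \frac{L - 18}{a - 1} = \frac{L - 18}{-1 + a} = \frac{-18 + L}{-1 + a}$)
$- 12 b{\left(2,3 \right)} 4 = - 12 \frac{-18 + 2}{-1 + 3} \cdot 4 = - 12 \cdot \frac{1}{2} \left(-16\right) 4 = - 12 \left(\left(-8\right) 4\right) = \left(-12\right) \left(-32\right) = 384$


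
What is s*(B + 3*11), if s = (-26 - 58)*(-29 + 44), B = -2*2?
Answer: -36540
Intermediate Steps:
B = -4
s = -1260 (s = -84*15 = -1260)
s*(B + 3*11) = -1260*(-4 + 3*11) = -1260*(-4 + 33) = -1260*29 = -36540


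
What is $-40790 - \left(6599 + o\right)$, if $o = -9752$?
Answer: $-37637$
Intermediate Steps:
$-40790 - \left(6599 + o\right) = -40790 - \left(6599 - 9752\right) = -40790 - -3153 = -40790 + 3153 = -37637$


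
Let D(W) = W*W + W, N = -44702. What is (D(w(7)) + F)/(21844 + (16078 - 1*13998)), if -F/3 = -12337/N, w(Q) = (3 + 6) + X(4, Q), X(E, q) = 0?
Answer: 3986169/1069450648 ≈ 0.0037273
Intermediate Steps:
w(Q) = 9 (w(Q) = (3 + 6) + 0 = 9 + 0 = 9)
F = -37011/44702 (F = -(-37011)/(-44702) = -(-37011)*(-1)/44702 = -3*12337/44702 = -37011/44702 ≈ -0.82795)
D(W) = W + W² (D(W) = W² + W = W + W²)
(D(w(7)) + F)/(21844 + (16078 - 1*13998)) = (9*(1 + 9) - 37011/44702)/(21844 + (16078 - 1*13998)) = (9*10 - 37011/44702)/(21844 + (16078 - 13998)) = (90 - 37011/44702)/(21844 + 2080) = (3986169/44702)/23924 = (3986169/44702)*(1/23924) = 3986169/1069450648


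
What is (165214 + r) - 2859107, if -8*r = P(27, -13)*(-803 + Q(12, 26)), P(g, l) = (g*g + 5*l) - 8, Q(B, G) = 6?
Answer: -2628539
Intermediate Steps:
P(g, l) = -8 + g**2 + 5*l (P(g, l) = (g**2 + 5*l) - 8 = -8 + g**2 + 5*l)
r = 65354 (r = -(-8 + 27**2 + 5*(-13))*(-803 + 6)/8 = -(-8 + 729 - 65)*(-797)/8 = -82*(-797) = -1/8*(-522832) = 65354)
(165214 + r) - 2859107 = (165214 + 65354) - 2859107 = 230568 - 2859107 = -2628539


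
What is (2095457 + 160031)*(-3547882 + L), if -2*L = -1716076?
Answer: -6066910863872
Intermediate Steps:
L = 858038 (L = -1/2*(-1716076) = 858038)
(2095457 + 160031)*(-3547882 + L) = (2095457 + 160031)*(-3547882 + 858038) = 2255488*(-2689844) = -6066910863872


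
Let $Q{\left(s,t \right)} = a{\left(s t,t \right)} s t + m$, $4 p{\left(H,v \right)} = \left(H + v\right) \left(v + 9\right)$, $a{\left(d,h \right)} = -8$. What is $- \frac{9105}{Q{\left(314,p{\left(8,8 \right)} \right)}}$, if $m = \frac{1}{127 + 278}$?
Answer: $\frac{3687525}{69180479} \approx 0.053303$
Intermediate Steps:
$m = \frac{1}{405} \approx 0.0024691$
$p{\left(H,v \right)} = \frac{\left(9 + v\right) \left(H + v\right)}{4}$ ($p{\left(H,v \right)} = \frac{\left(H + v\right) \left(v + 9\right)}{4} = \frac{\left(H + v\right) \left(9 + v\right)}{4} = \frac{\left(9 + v\right) \left(H + v\right)}{4}$)
$Q{\left(s,t \right)} = \frac{1}{405} - 8 s t$ ($Q{\left(s,t \right)} = - 8 s t + \frac{1}{405} = \frac{1}{405} - 8 s t$)
$- \frac{9105}{Q{\left(314,p{\left(8,8 \right)} \right)}} = - \frac{9105}{\frac{1}{405} - 2512 \left(\frac{8^{2}}{4} + \frac{9}{4} \cdot 8 + \frac{9}{4} \cdot 8 + \frac{1}{4} \cdot 8 \cdot 8\right)} = - \frac{9105}{\frac{1}{405} - 2512 \left(\frac{1}{4} \cdot 64 + 18 + 18 + 16\right)} = - \frac{9105}{\frac{1}{405} - 2512 \left(16 + 18 + 18 + 16\right)} = - \frac{9105}{\frac{1}{405} - 2512 \cdot 68} = - \frac{9105}{\frac{1}{405} - 170816} = - \frac{9105}{- \frac{69180479}{405}} = \left(-9105\right) \left(- \frac{405}{69180479}\right) = \frac{3687525}{69180479}$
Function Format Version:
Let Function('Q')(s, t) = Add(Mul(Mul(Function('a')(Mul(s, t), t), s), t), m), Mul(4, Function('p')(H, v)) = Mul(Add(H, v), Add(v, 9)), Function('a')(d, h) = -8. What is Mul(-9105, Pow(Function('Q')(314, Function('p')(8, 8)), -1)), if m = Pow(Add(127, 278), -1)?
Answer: Rational(3687525, 69180479) ≈ 0.053303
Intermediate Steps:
m = Rational(1, 405) (m = Pow(405, -1) = Rational(1, 405) ≈ 0.0024691)
Function('p')(H, v) = Mul(Rational(1, 4), Add(9, v), Add(H, v)) (Function('p')(H, v) = Mul(Rational(1, 4), Mul(Add(H, v), Add(v, 9))) = Mul(Rational(1, 4), Mul(Add(H, v), Add(9, v))) = Mul(Rational(1, 4), Mul(Add(9, v), Add(H, v))) = Mul(Rational(1, 4), Add(9, v), Add(H, v)))
Function('Q')(s, t) = Add(Rational(1, 405), Mul(-8, s, t)) (Function('Q')(s, t) = Add(Mul(Mul(-8, s), t), Rational(1, 405)) = Add(Mul(-8, s, t), Rational(1, 405)) = Add(Rational(1, 405), Mul(-8, s, t)))
Mul(-9105, Pow(Function('Q')(314, Function('p')(8, 8)), -1)) = Mul(-9105, Pow(Add(Rational(1, 405), Mul(-8, 314, Add(Mul(Rational(1, 4), Pow(8, 2)), Mul(Rational(9, 4), 8), Mul(Rational(9, 4), 8), Mul(Rational(1, 4), 8, 8)))), -1)) = Mul(-9105, Pow(Add(Rational(1, 405), Mul(-8, 314, Add(Mul(Rational(1, 4), 64), 18, 18, 16))), -1)) = Mul(-9105, Pow(Add(Rational(1, 405), Mul(-8, 314, Add(16, 18, 18, 16))), -1)) = Mul(-9105, Pow(Add(Rational(1, 405), Mul(-8, 314, 68)), -1)) = Mul(-9105, Pow(Add(Rational(1, 405), -170816), -1)) = Mul(-9105, Pow(Rational(-69180479, 405), -1)) = Mul(-9105, Rational(-405, 69180479)) = Rational(3687525, 69180479)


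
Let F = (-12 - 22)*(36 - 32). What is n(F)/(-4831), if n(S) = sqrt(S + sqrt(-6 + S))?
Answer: -sqrt(-136 + I*sqrt(142))/4831 ≈ -0.00010566 - 0.0024163*I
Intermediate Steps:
F = -136 (F = -34*4 = -136)
n(F)/(-4831) = sqrt(-136 + sqrt(-6 - 136))/(-4831) = sqrt(-136 + sqrt(-142))*(-1/4831) = sqrt(-136 + I*sqrt(142))*(-1/4831) = -sqrt(-136 + I*sqrt(142))/4831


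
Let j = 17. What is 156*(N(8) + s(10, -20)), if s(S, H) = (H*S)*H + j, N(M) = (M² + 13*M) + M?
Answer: 654108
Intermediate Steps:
N(M) = M² + 14*M
s(S, H) = 17 + S*H² (s(S, H) = (H*S)*H + 17 = S*H² + 17 = 17 + S*H²)
156*(N(8) + s(10, -20)) = 156*(8*(14 + 8) + (17 + 10*(-20)²)) = 156*(8*22 + (17 + 10*400)) = 156*(176 + (17 + 4000)) = 156*(176 + 4017) = 156*4193 = 654108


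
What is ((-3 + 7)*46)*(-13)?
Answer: -2392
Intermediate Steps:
((-3 + 7)*46)*(-13) = (4*46)*(-13) = 184*(-13) = -2392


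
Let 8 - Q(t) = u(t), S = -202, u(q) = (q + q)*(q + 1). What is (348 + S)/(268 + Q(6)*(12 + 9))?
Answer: -73/664 ≈ -0.10994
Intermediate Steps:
u(q) = 2*q*(1 + q) (u(q) = (2*q)*(1 + q) = 2*q*(1 + q))
Q(t) = 8 - 2*t*(1 + t)
(348 + S)/(268 + Q(6)*(12 + 9)) = (348 - 202)/(268 + (8 - 2*6*(1 + 6))*(12 + 9)) = 146/(268 + (8 - 2*6*7)*21) = 146/(268 + (8 - 84)*21) = 146/(268 - 76*21) = 146/(268 - 1596) = 146/(-1328) = 146*(-1/1328) = -73/664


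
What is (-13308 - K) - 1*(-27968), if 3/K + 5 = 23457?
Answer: 343806317/23452 ≈ 14660.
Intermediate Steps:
K = 3/23452 (K = 3/(-5 + 23457) = 3/23452 ≈ 0.00012792)
(-13308 - K) - 1*(-27968) = (-13308 - 1*3/23452) - 1*(-27968) = (-13308 - 3/23452) + 27968 = -312099219/23452 + 27968 = 343806317/23452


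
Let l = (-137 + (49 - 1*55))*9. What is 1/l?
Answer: -1/1287 ≈ -0.00077700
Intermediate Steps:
l = -1287 (l = (-137 + (49 - 55))*9 = (-137 - 6)*9 = -143*9 = -1287)
1/l = 1/(-1287) = -1/1287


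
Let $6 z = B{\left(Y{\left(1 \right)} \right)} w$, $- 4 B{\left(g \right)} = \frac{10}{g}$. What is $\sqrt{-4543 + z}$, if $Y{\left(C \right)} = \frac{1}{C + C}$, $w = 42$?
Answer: $i \sqrt{4578} \approx 67.661 i$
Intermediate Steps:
$Y{\left(C \right)} = \frac{1}{2 C}$
$B{\left(g \right)} = - \frac{5}{2 g}$ ($B{\left(g \right)} = - \frac{10 \frac{1}{g}}{4} = - \frac{5}{2 g}$)
$z = -35$ ($z = \frac{- \frac{5}{2 \frac{1}{2 \cdot 1}} \cdot 42}{6} = \frac{- \frac{5}{2 \cdot \frac{1}{2} \cdot 1} \cdot 42}{6} = \frac{- \frac{5 \frac{1}{\frac{1}{2}}}{2} \cdot 42}{6} = \frac{\left(- \frac{5}{2}\right) 2 \cdot 42}{6} = \frac{\left(-5\right) 42}{6} = \frac{1}{6} \left(-210\right) = -35$)
$\sqrt{-4543 + z} = \sqrt{-4543 - 35} = \sqrt{-4578} = i \sqrt{4578}$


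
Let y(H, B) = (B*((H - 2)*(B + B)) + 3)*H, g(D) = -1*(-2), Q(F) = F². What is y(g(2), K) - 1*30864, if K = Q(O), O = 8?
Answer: -30858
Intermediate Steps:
K = 64 (K = 8² = 64)
g(D) = 2
y(H, B) = H*(3 + 2*B²*(-2 + H)) (y(H, B) = (B*((-2 + H)*(2*B)) + 3)*H = (B*(2*B*(-2 + H)) + 3)*H = (2*B²*(-2 + H) + 3)*H = (3 + 2*B²*(-2 + H))*H = H*(3 + 2*B²*(-2 + H)))
y(g(2), K) - 1*30864 = 2*(3 - 4*64² + 2*2*64²) - 1*30864 = 2*(3 - 4*4096 + 2*2*4096) - 30864 = 2*(3 - 16384 + 16384) - 30864 = 2*3 - 30864 = 6 - 30864 = -30858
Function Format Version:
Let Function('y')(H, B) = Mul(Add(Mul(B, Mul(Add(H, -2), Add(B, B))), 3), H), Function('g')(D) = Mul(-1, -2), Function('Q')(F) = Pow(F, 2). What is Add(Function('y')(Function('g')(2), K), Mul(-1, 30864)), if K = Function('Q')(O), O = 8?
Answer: -30858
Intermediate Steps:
K = 64 (K = Pow(8, 2) = 64)
Function('g')(D) = 2
Function('y')(H, B) = Mul(H, Add(3, Mul(2, Pow(B, 2), Add(-2, H)))) (Function('y')(H, B) = Mul(Add(Mul(B, Mul(Add(-2, H), Mul(2, B))), 3), H) = Mul(Add(Mul(B, Mul(2, B, Add(-2, H))), 3), H) = Mul(Add(Mul(2, Pow(B, 2), Add(-2, H)), 3), H) = Mul(Add(3, Mul(2, Pow(B, 2), Add(-2, H))), H) = Mul(H, Add(3, Mul(2, Pow(B, 2), Add(-2, H)))))
Add(Function('y')(Function('g')(2), K), Mul(-1, 30864)) = Add(Mul(2, Add(3, Mul(-4, Pow(64, 2)), Mul(2, 2, Pow(64, 2)))), Mul(-1, 30864)) = Add(Mul(2, Add(3, Mul(-4, 4096), Mul(2, 2, 4096))), -30864) = Add(Mul(2, Add(3, -16384, 16384)), -30864) = Add(Mul(2, 3), -30864) = Add(6, -30864) = -30858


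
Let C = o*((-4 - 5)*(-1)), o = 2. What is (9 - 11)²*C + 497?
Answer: 569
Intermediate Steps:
C = 18 (C = 2*((-4 - 5)*(-1)) = 2*(-9*(-1)) = 2*9 = 18)
(9 - 11)²*C + 497 = (9 - 11)²*18 + 497 = (-2)²*18 + 497 = 4*18 + 497 = 72 + 497 = 569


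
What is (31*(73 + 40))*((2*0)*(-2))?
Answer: 0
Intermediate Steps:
(31*(73 + 40))*((2*0)*(-2)) = (31*113)*(0*(-2)) = 3503*0 = 0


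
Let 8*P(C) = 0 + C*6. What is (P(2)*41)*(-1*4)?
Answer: -246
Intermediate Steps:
P(C) = 3*C/4 (P(C) = (0 + C*6)/8 = (0 + 6*C)/8 = (6*C)/8 = 3*C/4)
(P(2)*41)*(-1*4) = (((3/4)*2)*41)*(-1*4) = ((3/2)*41)*(-4) = (123/2)*(-4) = -246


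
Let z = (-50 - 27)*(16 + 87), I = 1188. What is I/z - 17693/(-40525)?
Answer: 8379953/29218525 ≈ 0.28680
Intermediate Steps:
z = -7931 (z = -77*103 = -7931)
I/z - 17693/(-40525) = 1188/(-7931) - 17693/(-40525) = 1188*(-1/7931) - 17693*(-1/40525) = -108/721 + 17693/40525 = 8379953/29218525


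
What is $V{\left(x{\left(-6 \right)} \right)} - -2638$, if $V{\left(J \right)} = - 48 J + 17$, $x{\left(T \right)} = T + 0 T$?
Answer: $2943$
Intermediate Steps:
$x{\left(T \right)} = T$ ($x{\left(T \right)} = T + 0 = T$)
$V{\left(J \right)} = 17 - 48 J$
$V{\left(x{\left(-6 \right)} \right)} - -2638 = \left(17 - -288\right) - -2638 = \left(17 + 288\right) + 2638 = 305 + 2638 = 2943$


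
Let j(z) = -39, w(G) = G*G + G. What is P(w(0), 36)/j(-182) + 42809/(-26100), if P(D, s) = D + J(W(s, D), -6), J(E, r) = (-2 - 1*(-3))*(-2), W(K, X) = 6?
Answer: -539117/339300 ≈ -1.5889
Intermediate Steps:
w(G) = G + G² (w(G) = G² + G = G + G²)
J(E, r) = -2 (J(E, r) = (-2 + 3)*(-2) = 1*(-2) = -2)
P(D, s) = -2 + D (P(D, s) = D - 2 = -2 + D)
P(w(0), 36)/j(-182) + 42809/(-26100) = (-2 + 0*(1 + 0))/(-39) + 42809/(-26100) = (-2 + 0*1)*(-1/39) + 42809*(-1/26100) = (-2 + 0)*(-1/39) - 42809/26100 = -2*(-1/39) - 42809/26100 = 2/39 - 42809/26100 = -539117/339300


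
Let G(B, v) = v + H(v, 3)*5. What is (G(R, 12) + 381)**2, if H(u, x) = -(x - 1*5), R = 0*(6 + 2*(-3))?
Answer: 162409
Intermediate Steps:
R = 0 (R = 0*(6 - 6) = 0*0 = 0)
H(u, x) = 5 - x (H(u, x) = -(x - 5) = -(-5 + x) = 5 - x)
G(B, v) = 10 + v (G(B, v) = v + (5 - 1*3)*5 = v + (5 - 3)*5 = v + 2*5 = v + 10 = 10 + v)
(G(R, 12) + 381)**2 = ((10 + 12) + 381)**2 = (22 + 381)**2 = 403**2 = 162409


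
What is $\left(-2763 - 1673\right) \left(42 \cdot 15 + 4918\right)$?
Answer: $-24610928$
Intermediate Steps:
$\left(-2763 - 1673\right) \left(42 \cdot 15 + 4918\right) = - 4436 \left(630 + 4918\right) = \left(-4436\right) 5548 = -24610928$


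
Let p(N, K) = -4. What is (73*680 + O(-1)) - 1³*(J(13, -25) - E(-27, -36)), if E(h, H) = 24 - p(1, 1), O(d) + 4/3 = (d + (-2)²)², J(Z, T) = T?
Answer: 149102/3 ≈ 49701.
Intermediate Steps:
O(d) = -4/3 + (4 + d)² (O(d) = -4/3 + (d + (-2)²)² = -4/3 + (d + 4)² = -4/3 + (4 + d)²)
E(h, H) = 28 (E(h, H) = 24 - 1*(-4) = 24 + 4 = 28)
(73*680 + O(-1)) - 1³*(J(13, -25) - E(-27, -36)) = (73*680 + (-4/3 + (4 - 1)²)) - 1³*(-25 - 1*28) = (49640 + (-4/3 + 3²)) - (-25 - 28) = (49640 + (-4/3 + 9)) - (-53) = (49640 + 23/3) - 1*(-53) = 148943/3 + 53 = 149102/3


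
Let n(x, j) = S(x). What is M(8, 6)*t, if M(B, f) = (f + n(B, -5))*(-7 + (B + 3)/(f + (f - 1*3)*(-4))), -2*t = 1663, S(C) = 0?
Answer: 88139/2 ≈ 44070.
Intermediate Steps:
n(x, j) = 0
t = -1663/2 (t = -½*1663 = -1663/2 ≈ -831.50)
M(B, f) = f*(-7 + (3 + B)/(12 - 3*f)) (M(B, f) = (f + 0)*(-7 + (B + 3)/(f + (f - 1*3)*(-4))) = f*(-7 + (3 + B)/(f + (f - 3)*(-4))) = f*(-7 + (3 + B)/(f + (-3 + f)*(-4))) = f*(-7 + (3 + B)/(f + (12 - 4*f))) = f*(-7 + (3 + B)/(12 - 3*f)))
M(8, 6)*t = ((⅓)*6*(81 - 1*8 - 21*6)/(-4 + 6))*(-1663/2) = ((⅓)*6*(81 - 8 - 126)/2)*(-1663/2) = ((⅓)*6*(½)*(-53))*(-1663/2) = -53*(-1663/2) = 88139/2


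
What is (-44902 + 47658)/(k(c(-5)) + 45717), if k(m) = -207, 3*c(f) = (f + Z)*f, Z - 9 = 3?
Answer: 1378/22755 ≈ 0.060558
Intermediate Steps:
Z = 12 (Z = 9 + 3 = 12)
c(f) = f*(12 + f)/3 (c(f) = ((f + 12)*f)/3 = ((12 + f)*f)/3 = (f*(12 + f))/3 = f*(12 + f)/3)
(-44902 + 47658)/(k(c(-5)) + 45717) = (-44902 + 47658)/(-207 + 45717) = 2756/45510 = 2756*(1/45510) = 1378/22755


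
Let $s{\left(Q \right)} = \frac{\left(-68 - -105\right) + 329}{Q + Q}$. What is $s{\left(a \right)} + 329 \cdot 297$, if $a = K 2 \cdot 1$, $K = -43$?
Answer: $\frac{8403135}{86} \approx 97711.0$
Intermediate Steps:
$a = -86$ ($a = - 43 \cdot 2 \cdot 1 = \left(-43\right) 2 = -86$)
$s{\left(Q \right)} = \frac{183}{Q}$ ($s{\left(Q \right)} = \frac{\left(-68 + 105\right) + 329}{2 Q} = \left(37 + 329\right) \frac{1}{2 Q} = 366 \frac{1}{2 Q} = \frac{183}{Q}$)
$s{\left(a \right)} + 329 \cdot 297 = \frac{183}{-86} + 329 \cdot 297 = 183 \left(- \frac{1}{86}\right) + 97713 = - \frac{183}{86} + 97713 = \frac{8403135}{86}$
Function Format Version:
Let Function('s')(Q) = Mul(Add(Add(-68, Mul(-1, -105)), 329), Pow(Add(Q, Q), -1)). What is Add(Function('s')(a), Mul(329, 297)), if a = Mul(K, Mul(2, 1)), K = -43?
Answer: Rational(8403135, 86) ≈ 97711.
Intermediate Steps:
a = -86 (a = Mul(-43, Mul(2, 1)) = Mul(-43, 2) = -86)
Function('s')(Q) = Mul(183, Pow(Q, -1)) (Function('s')(Q) = Mul(Add(Add(-68, 105), 329), Pow(Mul(2, Q), -1)) = Mul(Add(37, 329), Mul(Rational(1, 2), Pow(Q, -1))) = Mul(366, Mul(Rational(1, 2), Pow(Q, -1))) = Mul(183, Pow(Q, -1)))
Add(Function('s')(a), Mul(329, 297)) = Add(Mul(183, Pow(-86, -1)), Mul(329, 297)) = Add(Mul(183, Rational(-1, 86)), 97713) = Add(Rational(-183, 86), 97713) = Rational(8403135, 86)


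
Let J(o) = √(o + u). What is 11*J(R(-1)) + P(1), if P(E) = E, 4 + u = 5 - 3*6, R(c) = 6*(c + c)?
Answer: 1 + 11*I*√29 ≈ 1.0 + 59.237*I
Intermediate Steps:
R(c) = 12*c (R(c) = 6*(2*c) = 12*c)
u = -17 (u = -4 + (5 - 3*6) = -4 + (5 - 18) = -4 - 13 = -17)
J(o) = √(-17 + o) (J(o) = √(o - 17) = √(-17 + o))
11*J(R(-1)) + P(1) = 11*√(-17 + 12*(-1)) + 1 = 11*√(-17 - 12) + 1 = 11*√(-29) + 1 = 11*(I*√29) + 1 = 11*I*√29 + 1 = 1 + 11*I*√29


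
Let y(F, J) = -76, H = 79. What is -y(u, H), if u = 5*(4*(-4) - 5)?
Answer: 76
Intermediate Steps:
u = -105 (u = 5*(-16 - 5) = 5*(-21) = -105)
-y(u, H) = -1*(-76) = 76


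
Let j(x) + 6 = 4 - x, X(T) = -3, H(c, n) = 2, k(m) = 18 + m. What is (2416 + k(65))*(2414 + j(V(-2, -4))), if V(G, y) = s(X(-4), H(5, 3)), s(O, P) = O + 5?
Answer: 6022590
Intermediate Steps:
s(O, P) = 5 + O
V(G, y) = 2 (V(G, y) = 5 - 3 = 2)
j(x) = -2 - x (j(x) = -6 + (4 - x) = -2 - x)
(2416 + k(65))*(2414 + j(V(-2, -4))) = (2416 + (18 + 65))*(2414 + (-2 - 1*2)) = (2416 + 83)*(2414 + (-2 - 2)) = 2499*(2414 - 4) = 2499*2410 = 6022590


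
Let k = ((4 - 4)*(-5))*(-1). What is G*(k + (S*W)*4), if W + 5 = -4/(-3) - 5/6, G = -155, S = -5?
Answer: -13950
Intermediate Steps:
W = -9/2 (W = -5 + (-4/(-3) - 5/6) = -5 + (-4*(-⅓) - 5*⅙) = -5 + (4/3 - ⅚) = -5 + ½ = -9/2 ≈ -4.5000)
k = 0 (k = (0*(-5))*(-1) = 0*(-1) = 0)
G*(k + (S*W)*4) = -155*(0 - 5*(-9/2)*4) = -155*(0 + (45/2)*4) = -155*(0 + 90) = -155*90 = -13950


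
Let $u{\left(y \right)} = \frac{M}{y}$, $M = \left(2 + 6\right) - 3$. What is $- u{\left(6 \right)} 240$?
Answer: $-200$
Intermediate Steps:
$M = 5$ ($M = 8 - 3 = 5$)
$u{\left(y \right)} = \frac{5}{y}$
$- u{\left(6 \right)} 240 = - \frac{5}{6} \cdot 240 = \left(-1\right) \frac{5}{6} \cdot 240 = \left(- \frac{5}{6}\right) 240 = -200$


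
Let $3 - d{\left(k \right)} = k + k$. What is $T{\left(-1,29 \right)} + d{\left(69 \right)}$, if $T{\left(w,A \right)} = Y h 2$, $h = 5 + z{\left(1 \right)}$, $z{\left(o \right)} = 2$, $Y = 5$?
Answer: $-65$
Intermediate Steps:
$d{\left(k \right)} = 3 - 2 k$ ($d{\left(k \right)} = 3 - \left(k + k\right) = 3 - 2 k$)
$h = 7$ ($h = 5 + 2 = 7$)
$T{\left(w,A \right)} = 70$ ($T{\left(w,A \right)} = 5 \cdot 7 \cdot 2 = 35 \cdot 2 = 70$)
$T{\left(-1,29 \right)} + d{\left(69 \right)} = 70 + \left(3 - 138\right) = 70 - 135 = -65$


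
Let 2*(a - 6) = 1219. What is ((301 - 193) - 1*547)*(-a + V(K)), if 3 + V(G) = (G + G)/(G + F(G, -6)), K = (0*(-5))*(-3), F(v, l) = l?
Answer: 543043/2 ≈ 2.7152e+5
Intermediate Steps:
a = 1231/2 (a = 6 + (½)*1219 = 6 + 1219/2 = 1231/2 ≈ 615.50)
K = 0 (K = 0*(-3) = 0)
V(G) = -3 + 2*G/(-6 + G) (V(G) = -3 + (G + G)/(G - 6) = -3 + (2*G)/(-6 + G) = -3 + 2*G/(-6 + G))
((301 - 193) - 1*547)*(-a + V(K)) = ((301 - 193) - 1*547)*(-1*1231/2 + (18 - 1*0)/(-6 + 0)) = (108 - 547)*(-1231/2 + (18 + 0)/(-6)) = -439*(-1231/2 - ⅙*18) = -439*(-1231/2 - 3) = -439*(-1237/2) = 543043/2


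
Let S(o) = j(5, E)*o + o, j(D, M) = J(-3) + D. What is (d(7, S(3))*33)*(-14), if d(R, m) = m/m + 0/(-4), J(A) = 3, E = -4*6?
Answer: -462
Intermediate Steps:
E = -24
j(D, M) = 3 + D
S(o) = 9*o (S(o) = (3 + 5)*o + o = 8*o + o = 9*o)
d(R, m) = 1 (d(R, m) = 1 + 0*(-¼) = 1 + 0 = 1)
(d(7, S(3))*33)*(-14) = (1*33)*(-14) = 33*(-14) = -462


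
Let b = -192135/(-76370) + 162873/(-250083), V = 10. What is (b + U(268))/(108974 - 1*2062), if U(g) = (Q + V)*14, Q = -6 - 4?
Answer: 791357471/45375445425856 ≈ 1.7440e-5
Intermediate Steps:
Q = -10
U(g) = 0 (U(g) = (-10 + 10)*14 = 0*14 = 0)
b = 791357471/424418638 (b = -192135*(-1/76370) + 162873*(-1/250083) = 38427/15274 - 18097/27787 = 791357471/424418638 ≈ 1.8646)
(b + U(268))/(108974 - 1*2062) = (791357471/424418638 + 0)/(108974 - 1*2062) = 791357471/(424418638*(108974 - 2062)) = (791357471/424418638)/106912 = (791357471/424418638)*(1/106912) = 791357471/45375445425856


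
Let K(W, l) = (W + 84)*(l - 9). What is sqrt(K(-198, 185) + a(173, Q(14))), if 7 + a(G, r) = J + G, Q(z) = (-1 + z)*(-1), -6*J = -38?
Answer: 5*I*sqrt(7161)/3 ≈ 141.04*I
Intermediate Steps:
J = 19/3 (J = -1/6*(-38) = 19/3 ≈ 6.3333)
Q(z) = 1 - z
a(G, r) = -2/3 + G (a(G, r) = -7 + (19/3 + G) = -2/3 + G)
K(W, l) = (-9 + l)*(84 + W) (K(W, l) = (84 + W)*(-9 + l) = (-9 + l)*(84 + W))
sqrt(K(-198, 185) + a(173, Q(14))) = sqrt((-756 - 9*(-198) + 84*185 - 198*185) + (-2/3 + 173)) = sqrt((-756 + 1782 + 15540 - 36630) + 517/3) = sqrt(-20064 + 517/3) = sqrt(-59675/3) = 5*I*sqrt(7161)/3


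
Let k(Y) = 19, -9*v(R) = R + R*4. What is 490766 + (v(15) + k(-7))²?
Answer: 4417918/9 ≈ 4.9088e+5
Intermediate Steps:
v(R) = -5*R/9 (v(R) = -(R + R*4)/9 = -(R + 4*R)/9 = -5*R/9)
490766 + (v(15) + k(-7))² = 490766 + (-5/9*15 + 19)² = 490766 + (-25/3 + 19)² = 490766 + (32/3)² = 490766 + 1024/9 = 4417918/9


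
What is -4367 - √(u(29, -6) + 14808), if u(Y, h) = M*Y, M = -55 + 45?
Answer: -4367 - √14518 ≈ -4487.5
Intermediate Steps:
M = -10
u(Y, h) = -10*Y
-4367 - √(u(29, -6) + 14808) = -4367 - √(-10*29 + 14808) = -4367 - √(-290 + 14808) = -4367 - √14518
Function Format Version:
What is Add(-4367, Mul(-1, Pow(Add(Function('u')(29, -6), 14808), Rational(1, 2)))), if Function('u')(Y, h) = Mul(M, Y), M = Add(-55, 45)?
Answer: Add(-4367, Mul(-1, Pow(14518, Rational(1, 2)))) ≈ -4487.5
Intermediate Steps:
M = -10
Function('u')(Y, h) = Mul(-10, Y)
Add(-4367, Mul(-1, Pow(Add(Function('u')(29, -6), 14808), Rational(1, 2)))) = Add(-4367, Mul(-1, Pow(Add(Mul(-10, 29), 14808), Rational(1, 2)))) = Add(-4367, Mul(-1, Pow(Add(-290, 14808), Rational(1, 2)))) = Add(-4367, Mul(-1, Pow(14518, Rational(1, 2))))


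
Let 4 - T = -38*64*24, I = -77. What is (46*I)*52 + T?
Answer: -125812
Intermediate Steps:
T = 58372 (T = 4 - (-38*64)*24 = 4 - (-2432)*24 = 4 - 1*(-58368) = 4 + 58368 = 58372)
(46*I)*52 + T = (46*(-77))*52 + 58372 = -3542*52 + 58372 = -184184 + 58372 = -125812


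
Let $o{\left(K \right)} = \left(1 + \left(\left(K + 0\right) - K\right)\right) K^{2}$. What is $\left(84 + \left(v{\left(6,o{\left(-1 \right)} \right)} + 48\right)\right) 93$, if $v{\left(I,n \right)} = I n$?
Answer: $12834$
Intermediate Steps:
$o{\left(K \right)} = K^{2}$ ($o{\left(K \right)} = \left(1 + \left(K - K\right)\right) K^{2} = \left(1 + 0\right) K^{2} = 1 K^{2} = K^{2}$)
$\left(84 + \left(v{\left(6,o{\left(-1 \right)} \right)} + 48\right)\right) 93 = \left(84 + \left(6 \left(-1\right)^{2} + 48\right)\right) 93 = \left(84 + \left(6 \cdot 1 + 48\right)\right) 93 = \left(84 + \left(6 + 48\right)\right) 93 = \left(84 + 54\right) 93 = 138 \cdot 93 = 12834$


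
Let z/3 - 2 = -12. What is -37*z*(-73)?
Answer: -81030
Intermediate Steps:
z = -30 (z = 6 + 3*(-12) = 6 - 36 = -30)
-37*z*(-73) = -37*(-30)*(-73) = 1110*(-73) = -81030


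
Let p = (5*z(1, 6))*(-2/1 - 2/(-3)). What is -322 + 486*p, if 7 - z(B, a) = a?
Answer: -3562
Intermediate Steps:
z(B, a) = 7 - a
p = -20/3 (p = (5*(7 - 1*6))*(-2/1 - 2/(-3)) = (5*(7 - 6))*(-2*1 - 2*(-⅓)) = (5*1)*(-2 + ⅔) = 5*(-4/3) = -20/3 ≈ -6.6667)
-322 + 486*p = -322 + 486*(-20/3) = -322 - 3240 = -3562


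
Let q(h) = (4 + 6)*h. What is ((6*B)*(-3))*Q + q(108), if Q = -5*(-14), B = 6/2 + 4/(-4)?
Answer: -1440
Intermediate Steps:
q(h) = 10*h
B = 2 (B = 6*(½) + 4*(-¼) = 3 - 1 = 2)
Q = 70
((6*B)*(-3))*Q + q(108) = ((6*2)*(-3))*70 + 10*108 = (12*(-3))*70 + 1080 = -36*70 + 1080 = -2520 + 1080 = -1440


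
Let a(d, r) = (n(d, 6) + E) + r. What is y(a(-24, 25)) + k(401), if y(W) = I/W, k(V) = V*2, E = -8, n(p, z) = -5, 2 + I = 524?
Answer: 1691/2 ≈ 845.50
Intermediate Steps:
I = 522 (I = -2 + 524 = 522)
k(V) = 2*V
a(d, r) = -13 + r (a(d, r) = (-5 - 8) + r = -13 + r)
y(W) = 522/W
y(a(-24, 25)) + k(401) = 522/(-13 + 25) + 2*401 = 522/12 + 802 = 522*(1/12) + 802 = 87/2 + 802 = 1691/2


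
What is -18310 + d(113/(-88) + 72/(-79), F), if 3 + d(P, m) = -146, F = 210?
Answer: -18459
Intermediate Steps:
d(P, m) = -149 (d(P, m) = -3 - 146 = -149)
-18310 + d(113/(-88) + 72/(-79), F) = -18310 - 149 = -18459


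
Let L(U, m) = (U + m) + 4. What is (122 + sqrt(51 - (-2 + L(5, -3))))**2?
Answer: (122 + sqrt(47))**2 ≈ 16604.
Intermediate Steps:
L(U, m) = 4 + U + m
(122 + sqrt(51 - (-2 + L(5, -3))))**2 = (122 + sqrt(51 - (-2 + (4 + 5 - 3))))**2 = (122 + sqrt(51 - (-2 + 6)))**2 = (122 + sqrt(51 - 1*4))**2 = (122 + sqrt(51 - 4))**2 = (122 + sqrt(47))**2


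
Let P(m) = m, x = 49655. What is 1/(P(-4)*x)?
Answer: -1/198620 ≈ -5.0347e-6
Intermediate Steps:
1/(P(-4)*x) = 1/(-4*49655) = 1/(-198620) = -1/198620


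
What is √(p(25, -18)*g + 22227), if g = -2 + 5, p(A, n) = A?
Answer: 3*√2478 ≈ 149.34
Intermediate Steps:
g = 3
√(p(25, -18)*g + 22227) = √(25*3 + 22227) = √(75 + 22227) = √22302 = 3*√2478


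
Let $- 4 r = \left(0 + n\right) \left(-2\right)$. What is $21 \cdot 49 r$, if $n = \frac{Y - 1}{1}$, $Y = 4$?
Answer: $\frac{3087}{2} \approx 1543.5$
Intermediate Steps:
$n = 3$ ($n = \frac{4 - 1}{1} = 3 \cdot 1 = 3$)
$r = \frac{3}{2}$ ($r = - \frac{\left(0 + 3\right) \left(-2\right)}{4} = - \frac{3 \left(-2\right)}{4} = \left(- \frac{1}{4}\right) \left(-6\right) = \frac{3}{2} \approx 1.5$)
$21 \cdot 49 r = 21 \cdot 49 \cdot \frac{3}{2} = 1029 \cdot \frac{3}{2} = \frac{3087}{2}$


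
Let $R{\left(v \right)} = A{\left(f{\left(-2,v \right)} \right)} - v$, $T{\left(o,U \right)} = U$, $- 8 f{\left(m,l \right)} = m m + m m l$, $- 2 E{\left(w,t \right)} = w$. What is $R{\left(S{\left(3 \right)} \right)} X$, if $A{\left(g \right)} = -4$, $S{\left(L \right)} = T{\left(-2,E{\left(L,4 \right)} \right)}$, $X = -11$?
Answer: $\frac{55}{2} \approx 27.5$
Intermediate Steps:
$E{\left(w,t \right)} = - \frac{w}{2}$
$f{\left(m,l \right)} = - \frac{m^{2}}{8} - \frac{l m^{2}}{8}$ ($f{\left(m,l \right)} = - \frac{m m + m m l}{8} = - \frac{m^{2} + m^{2} l}{8} = - \frac{m^{2} + l m^{2}}{8} = - \frac{m^{2}}{8} - \frac{l m^{2}}{8}$)
$S{\left(L \right)} = - \frac{L}{2}$
$R{\left(v \right)} = -4 - v$
$R{\left(S{\left(3 \right)} \right)} X = \left(-4 - \left(- \frac{1}{2}\right) 3\right) \left(-11\right) = \left(-4 - - \frac{3}{2}\right) \left(-11\right) = \left(-4 + \frac{3}{2}\right) \left(-11\right) = \left(- \frac{5}{2}\right) \left(-11\right) = \frac{55}{2}$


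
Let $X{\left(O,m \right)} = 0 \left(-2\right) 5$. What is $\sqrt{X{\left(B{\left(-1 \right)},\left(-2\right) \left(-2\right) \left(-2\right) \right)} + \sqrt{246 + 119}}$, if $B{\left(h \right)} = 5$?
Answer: $\sqrt[4]{365} \approx 4.3709$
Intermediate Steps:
$X{\left(O,m \right)} = 0$ ($X{\left(O,m \right)} = 0 \cdot 5 = 0$)
$\sqrt{X{\left(B{\left(-1 \right)},\left(-2\right) \left(-2\right) \left(-2\right) \right)} + \sqrt{246 + 119}} = \sqrt{0 + \sqrt{246 + 119}} = \sqrt{0 + \sqrt{365}} = \sqrt{\sqrt{365}} = \sqrt[4]{365}$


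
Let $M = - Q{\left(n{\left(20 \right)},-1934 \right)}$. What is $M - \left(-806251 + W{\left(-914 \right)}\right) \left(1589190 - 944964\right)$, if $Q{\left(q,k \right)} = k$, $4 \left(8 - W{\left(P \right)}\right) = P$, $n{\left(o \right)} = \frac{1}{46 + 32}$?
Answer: $519255499211$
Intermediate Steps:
$n{\left(o \right)} = \frac{1}{78}$
$W{\left(P \right)} = 8 - \frac{P}{4}$
$M = 1934$ ($M = \left(-1\right) \left(-1934\right) = 1934$)
$M - \left(-806251 + W{\left(-914 \right)}\right) \left(1589190 - 944964\right) = 1934 - \left(-806251 + \left(8 - - \frac{457}{2}\right)\right) \left(1589190 - 944964\right) = 1934 - \left(-806251 + \left(8 + \frac{457}{2}\right)\right) 644226 = 1934 - \left(-806251 + \frac{473}{2}\right) 644226 = 1934 - \left(- \frac{1612029}{2}\right) 644226 = 1934 - -519255497277 = 1934 + 519255497277 = 519255499211$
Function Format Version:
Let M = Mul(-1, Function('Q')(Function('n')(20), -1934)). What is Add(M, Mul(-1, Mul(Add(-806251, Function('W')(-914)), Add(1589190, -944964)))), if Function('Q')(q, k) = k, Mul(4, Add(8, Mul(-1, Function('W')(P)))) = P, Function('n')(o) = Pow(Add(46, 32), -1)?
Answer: 519255499211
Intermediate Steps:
Function('n')(o) = Rational(1, 78) (Function('n')(o) = Pow(78, -1) = Rational(1, 78))
Function('W')(P) = Add(8, Mul(Rational(-1, 4), P))
M = 1934 (M = Mul(-1, -1934) = 1934)
Add(M, Mul(-1, Mul(Add(-806251, Function('W')(-914)), Add(1589190, -944964)))) = Add(1934, Mul(-1, Mul(Add(-806251, Add(8, Mul(Rational(-1, 4), -914))), Add(1589190, -944964)))) = Add(1934, Mul(-1, Mul(Add(-806251, Add(8, Rational(457, 2))), 644226))) = Add(1934, Mul(-1, Mul(Add(-806251, Rational(473, 2)), 644226))) = Add(1934, Mul(-1, Mul(Rational(-1612029, 2), 644226))) = Add(1934, Mul(-1, -519255497277)) = Add(1934, 519255497277) = 519255499211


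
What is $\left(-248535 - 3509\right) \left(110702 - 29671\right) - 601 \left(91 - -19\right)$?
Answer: $-20423443474$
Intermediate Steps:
$\left(-248535 - 3509\right) \left(110702 - 29671\right) - 601 \left(91 - -19\right) = \left(-252044\right) 81031 - 601 \left(91 + 19\right) = -20423377364 - 601 \cdot 110 = -20423377364 - 66110 = -20423443474$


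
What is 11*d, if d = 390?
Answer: 4290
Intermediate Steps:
11*d = 11*390 = 4290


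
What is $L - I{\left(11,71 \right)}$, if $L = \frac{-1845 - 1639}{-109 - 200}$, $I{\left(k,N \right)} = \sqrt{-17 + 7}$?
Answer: $\frac{3484}{309} - i \sqrt{10} \approx 11.275 - 3.1623 i$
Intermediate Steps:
$I{\left(k,N \right)} = i \sqrt{10}$ ($I{\left(k,N \right)} = \sqrt{-10} = i \sqrt{10}$)
$L = \frac{3484}{309}$ ($L = - \frac{3484}{-309} = \left(-3484\right) \left(- \frac{1}{309}\right) = \frac{3484}{309} \approx 11.275$)
$L - I{\left(11,71 \right)} = \frac{3484}{309} - i \sqrt{10}$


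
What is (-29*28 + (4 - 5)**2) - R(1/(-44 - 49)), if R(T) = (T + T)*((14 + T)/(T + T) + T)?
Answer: -7135334/8649 ≈ -824.99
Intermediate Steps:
R(T) = 2*T*(T + (14 + T)/(2*T)) (R(T) = (2*T)*((14 + T)/((2*T)) + T) = (2*T)*((14 + T)*(1/(2*T)) + T) = (2*T)*((14 + T)/(2*T) + T) = (2*T)*(T + (14 + T)/(2*T)) = 2*T*(T + (14 + T)/(2*T)))
(-29*28 + (4 - 5)**2) - R(1/(-44 - 49)) = (-29*28 + (4 - 5)**2) - (14 + 1/(-44 - 49) + 2*(1/(-44 - 49))**2) = (-812 + (-1)**2) - (14 + 1/(-93) + 2*(1/(-93))**2) = (-812 + 1) - (14 - 1/93 + 2*(-1/93)**2) = -811 - (14 - 1/93 + 2*(1/8649)) = -811 - (14 - 1/93 + 2/8649) = -811 - 1*120995/8649 = -811 - 120995/8649 = -7135334/8649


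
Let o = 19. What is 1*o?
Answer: 19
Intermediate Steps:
1*o = 1*19 = 19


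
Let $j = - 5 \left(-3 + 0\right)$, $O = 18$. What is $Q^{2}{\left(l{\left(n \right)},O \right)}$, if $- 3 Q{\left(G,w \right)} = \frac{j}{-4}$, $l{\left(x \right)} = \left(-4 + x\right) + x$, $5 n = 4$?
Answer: $\frac{25}{16} \approx 1.5625$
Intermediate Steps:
$n = \frac{4}{5}$ ($n = \frac{1}{5} \cdot 4 = \frac{4}{5} \approx 0.8$)
$j = 15$ ($j = \left(-5\right) \left(-3\right) = 15$)
$l{\left(x \right)} = -4 + 2 x$
$Q{\left(G,w \right)} = \frac{5}{4}$ ($Q{\left(G,w \right)} = - \frac{15 \frac{1}{-4}}{3} = - \frac{15 \left(- \frac{1}{4}\right)}{3} = \left(- \frac{1}{3}\right) \left(- \frac{15}{4}\right) = \frac{5}{4}$)
$Q^{2}{\left(l{\left(n \right)},O \right)} = \left(\frac{5}{4}\right)^{2} = \frac{25}{16}$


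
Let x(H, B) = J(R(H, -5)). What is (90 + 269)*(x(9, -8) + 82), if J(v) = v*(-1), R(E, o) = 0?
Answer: 29438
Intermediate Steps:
J(v) = -v
x(H, B) = 0 (x(H, B) = -1*0 = 0)
(90 + 269)*(x(9, -8) + 82) = (90 + 269)*(0 + 82) = 359*82 = 29438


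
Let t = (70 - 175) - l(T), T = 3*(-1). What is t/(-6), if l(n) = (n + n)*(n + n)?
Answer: 47/2 ≈ 23.500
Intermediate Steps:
T = -3
l(n) = 4*n² (l(n) = (2*n)*(2*n) = 4*n²)
t = -141 (t = (70 - 175) - 4*(-3)² = -105 - 4*9 = -105 - 1*36 = -105 - 36 = -141)
t/(-6) = -141/(-6) = -141*(-⅙) = 47/2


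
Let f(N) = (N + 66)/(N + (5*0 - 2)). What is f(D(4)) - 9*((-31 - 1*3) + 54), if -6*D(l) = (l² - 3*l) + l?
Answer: -997/5 ≈ -199.40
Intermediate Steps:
D(l) = -l²/6 + l/3 (D(l) = -((l² - 3*l) + l)/6 = -(l² - 2*l)/6 = -l²/6 + l/3)
f(N) = (66 + N)/(-2 + N) (f(N) = (66 + N)/(N + (0 - 2)) = (66 + N)/(N - 2) = (66 + N)/(-2 + N))
f(D(4)) - 9*((-31 - 1*3) + 54) = (66 + (⅙)*4*(2 - 1*4))/(-2 + (⅙)*4*(2 - 1*4)) - 9*((-31 - 1*3) + 54) = (66 + (⅙)*4*(2 - 4))/(-2 + (⅙)*4*(2 - 4)) - 9*((-31 - 3) + 54) = (66 + (⅙)*4*(-2))/(-2 + (⅙)*4*(-2)) - 9*(-34 + 54) = (66 - 4/3)/(-2 - 4/3) - 9*20 = (194/3)/(-10/3) - 1*180 = -3/10*194/3 - 180 = -97/5 - 180 = -997/5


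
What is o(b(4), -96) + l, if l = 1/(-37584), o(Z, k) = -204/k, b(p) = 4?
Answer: 79865/37584 ≈ 2.1250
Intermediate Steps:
l = -1/37584 ≈ -2.6607e-5
o(b(4), -96) + l = -204/(-96) - 1/37584 = -204*(-1/96) - 1/37584 = 17/8 - 1/37584 = 79865/37584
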